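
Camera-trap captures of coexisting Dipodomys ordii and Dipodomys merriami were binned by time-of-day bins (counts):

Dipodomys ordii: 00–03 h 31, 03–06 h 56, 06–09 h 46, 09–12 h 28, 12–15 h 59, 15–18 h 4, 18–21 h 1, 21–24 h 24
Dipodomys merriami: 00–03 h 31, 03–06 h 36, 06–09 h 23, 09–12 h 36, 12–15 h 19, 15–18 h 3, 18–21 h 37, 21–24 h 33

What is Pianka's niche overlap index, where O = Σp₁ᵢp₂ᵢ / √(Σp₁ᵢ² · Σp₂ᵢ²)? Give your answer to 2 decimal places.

0.80

Proportions for Dipodomys ordii (n=249): 31/249=0.1245, 56/249=0.2249, 46/249=0.1847, 28/249=0.1124, 59/249=0.2369, 4/249=0.0161, 1/249=0.0040, 24/249=0.0964
Proportions for Dipodomys merriami (n=218): 31/218=0.1422, 36/218=0.1651, 23/218=0.1055, 36/218=0.1651, 19/218=0.0872, 3/218=0.0138, 37/218=0.1697, 33/218=0.1514
Σ p₁ᵢp₂ᵢ = 0.017704 + 0.037131 + 0.019486 + 0.018557 + 0.020658 + 0.000222 + 0.000679 + 0.014595 = 0.129032
Σp_1ᵢ² = 0.1245² + 0.2249² + 0.1847² + 0.1124² + 0.2369² + 0.0161² + 0.0040² + 0.0964² = 0.015500 + 0.050580 + 0.034114 + 0.012634 + 0.056122 + 0.000259 + 0.000016 + 0.009293 = 0.178518
Σp_2ᵢ² = 0.1422² + 0.1651² + 0.1055² + 0.1651² + 0.0872² + 0.0138² + 0.1697² + 0.1514² = 0.020221 + 0.027258 + 0.011130 + 0.027258 + 0.007604 + 0.000190 + 0.028798 + 0.022922 = 0.145381
O = 0.129032 / √(0.178518 × 0.145381) = 0.129032 / 0.1610997 = 0.8009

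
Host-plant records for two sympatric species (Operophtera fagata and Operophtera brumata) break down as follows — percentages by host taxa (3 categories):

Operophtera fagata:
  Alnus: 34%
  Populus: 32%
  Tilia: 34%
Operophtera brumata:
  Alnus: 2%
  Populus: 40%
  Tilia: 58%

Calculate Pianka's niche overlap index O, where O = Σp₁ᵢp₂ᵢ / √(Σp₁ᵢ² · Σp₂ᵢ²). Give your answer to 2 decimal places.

Convert percentages to proportions (divide by 100).
Σ p₁ᵢp₂ᵢ = 0.0068 + 0.1280 + 0.1972 = 0.3320
Σp_1ᵢ² = 0.34² + 0.32² + 0.34² = 0.1156 + 0.1024 + 0.1156 = 0.3336
Σp_2ᵢ² = 0.02² + 0.40² + 0.58² = 0.0004 + 0.1600 + 0.3364 = 0.4968
O = 0.3320 / √(0.3336 × 0.4968) = 0.3320 / 0.40710 = 0.8155

0.82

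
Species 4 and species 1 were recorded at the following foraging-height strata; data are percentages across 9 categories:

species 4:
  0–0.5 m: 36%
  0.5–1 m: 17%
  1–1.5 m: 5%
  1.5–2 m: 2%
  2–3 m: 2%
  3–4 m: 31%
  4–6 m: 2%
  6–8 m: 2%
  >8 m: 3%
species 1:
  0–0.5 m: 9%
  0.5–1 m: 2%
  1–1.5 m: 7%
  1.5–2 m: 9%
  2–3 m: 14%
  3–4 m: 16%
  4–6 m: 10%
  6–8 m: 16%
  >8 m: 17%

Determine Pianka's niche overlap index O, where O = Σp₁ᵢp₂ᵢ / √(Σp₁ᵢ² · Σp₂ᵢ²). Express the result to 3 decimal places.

Convert percentages to proportions (divide by 100).
Σ p₁ᵢp₂ᵢ = 0.0324 + 0.0034 + 0.0035 + 0.0018 + 0.0028 + 0.0496 + 0.0020 + 0.0032 + 0.0051 = 0.1038
Σp_1ᵢ² = 0.36² + 0.17² + 0.05² + 0.02² + 0.02² + 0.31² + 0.02² + 0.02² + 0.03² = 0.1296 + 0.0289 + 0.0025 + 0.0004 + 0.0004 + 0.0961 + 0.0004 + 0.0004 + 0.0009 = 0.2596
Σp_2ᵢ² = 0.09² + 0.02² + 0.07² + 0.09² + 0.14² + 0.16² + 0.10² + 0.16² + 0.17² = 0.0081 + 0.0004 + 0.0049 + 0.0081 + 0.0196 + 0.0256 + 0.0100 + 0.0256 + 0.0289 = 0.1312
O = 0.1038 / √(0.2596 × 0.1312) = 0.1038 / 0.184552 = 0.56244

0.562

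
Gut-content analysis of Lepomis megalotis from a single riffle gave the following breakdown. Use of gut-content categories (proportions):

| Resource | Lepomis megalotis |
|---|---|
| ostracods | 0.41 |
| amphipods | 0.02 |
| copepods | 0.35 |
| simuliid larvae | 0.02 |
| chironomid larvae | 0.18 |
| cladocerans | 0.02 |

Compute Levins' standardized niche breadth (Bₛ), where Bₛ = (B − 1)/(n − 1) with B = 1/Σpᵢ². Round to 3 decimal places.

0.417

Σpᵢ² = 0.41² + 0.02² + 0.35² + 0.02² + 0.18² + 0.02² = 0.1681 + 0.0004 + 0.1225 + 0.0004 + 0.0324 + 0.0004 = 0.3242
B = 1 / 0.3242 = 3.08452
Bₛ = (B − 1)/(n − 1) = (3.08452 − 1)/(6 − 1) = 2.08452/5 = 0.41690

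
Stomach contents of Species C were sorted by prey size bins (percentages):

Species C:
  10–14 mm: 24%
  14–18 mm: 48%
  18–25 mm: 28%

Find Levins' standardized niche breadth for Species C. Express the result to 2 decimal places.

0.86

Convert percentages to proportions (divide by 100).
Σpᵢ² = 0.24² + 0.48² + 0.28² = 0.0576 + 0.2304 + 0.0784 = 0.3664
B = 1 / 0.3664 = 2.7293
Bₛ = (B − 1)/(n − 1) = (2.7293 − 1)/(3 − 1) = 1.7293/2 = 0.8647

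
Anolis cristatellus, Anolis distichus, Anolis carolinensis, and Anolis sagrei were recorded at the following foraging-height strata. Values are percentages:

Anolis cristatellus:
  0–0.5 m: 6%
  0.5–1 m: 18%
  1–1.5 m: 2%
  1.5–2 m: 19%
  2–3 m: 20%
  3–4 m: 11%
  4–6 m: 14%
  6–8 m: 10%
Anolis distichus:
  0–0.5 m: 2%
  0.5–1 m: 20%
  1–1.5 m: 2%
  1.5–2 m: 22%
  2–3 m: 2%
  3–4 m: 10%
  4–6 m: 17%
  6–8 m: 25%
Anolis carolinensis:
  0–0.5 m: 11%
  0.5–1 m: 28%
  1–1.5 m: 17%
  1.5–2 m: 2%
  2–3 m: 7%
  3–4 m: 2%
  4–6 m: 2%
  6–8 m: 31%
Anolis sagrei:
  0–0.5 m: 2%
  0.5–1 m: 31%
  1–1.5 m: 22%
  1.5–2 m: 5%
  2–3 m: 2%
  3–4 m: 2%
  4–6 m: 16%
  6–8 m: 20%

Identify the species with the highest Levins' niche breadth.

Convert percentages to proportions (divide by 100).
Σp_crisᵢ² = 0.06² + 0.18² + 0.02² + 0.19² + 0.20² + 0.11² + 0.14² + 0.10² = 0.0036 + 0.0324 + 0.0004 + 0.0361 + 0.0400 + 0.0121 + 0.0196 + 0.0100 = 0.1542
B_cris = 1 / 0.1542 = 6.4851
Σp_distᵢ² = 0.02² + 0.20² + 0.02² + 0.22² + 0.02² + 0.10² + 0.17² + 0.25² = 0.0004 + 0.0400 + 0.0004 + 0.0484 + 0.0004 + 0.0100 + 0.0289 + 0.0625 = 0.1910
B_dist = 1 / 0.1910 = 5.2356
Σp_caroᵢ² = 0.11² + 0.28² + 0.17² + 0.02² + 0.07² + 0.02² + 0.02² + 0.31² = 0.0121 + 0.0784 + 0.0289 + 0.0004 + 0.0049 + 0.0004 + 0.0004 + 0.0961 = 0.2216
B_caro = 1 / 0.2216 = 4.5126
Σp_sagrᵢ² = 0.02² + 0.31² + 0.22² + 0.05² + 0.02² + 0.02² + 0.16² + 0.20² = 0.0004 + 0.0961 + 0.0484 + 0.0025 + 0.0004 + 0.0004 + 0.0256 + 0.0400 = 0.2138
B_sagr = 1 / 0.2138 = 4.6773
Highest B → broadest niche (most generalist): Anolis cristatellus (B = 6.49).

Anolis cristatellus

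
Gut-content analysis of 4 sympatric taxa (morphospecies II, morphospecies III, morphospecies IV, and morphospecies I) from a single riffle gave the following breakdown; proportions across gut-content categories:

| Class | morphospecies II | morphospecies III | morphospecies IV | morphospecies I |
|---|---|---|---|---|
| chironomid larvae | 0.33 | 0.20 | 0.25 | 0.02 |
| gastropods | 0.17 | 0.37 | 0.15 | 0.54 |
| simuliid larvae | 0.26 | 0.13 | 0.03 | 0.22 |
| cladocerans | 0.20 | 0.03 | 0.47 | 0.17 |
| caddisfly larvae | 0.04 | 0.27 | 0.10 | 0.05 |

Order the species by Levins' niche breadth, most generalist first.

morphospecies II > morphospecies III > morphospecies IV > morphospecies I

Σp_IIᵢ² = 0.33² + 0.17² + 0.26² + 0.20² + 0.04² = 0.1089 + 0.0289 + 0.0676 + 0.0400 + 0.0016 = 0.2470
B_II = 1 / 0.2470 = 4.0486
Σp_IIIᵢ² = 0.20² + 0.37² + 0.13² + 0.03² + 0.27² = 0.0400 + 0.1369 + 0.0169 + 0.0009 + 0.0729 = 0.2676
B_III = 1 / 0.2676 = 3.7369
Σp_IVᵢ² = 0.25² + 0.15² + 0.03² + 0.47² + 0.10² = 0.0625 + 0.0225 + 0.0009 + 0.2209 + 0.0100 = 0.3168
B_IV = 1 / 0.3168 = 3.1566
Σp_Iᵢ² = 0.02² + 0.54² + 0.22² + 0.17² + 0.05² = 0.0004 + 0.2916 + 0.0484 + 0.0289 + 0.0025 = 0.3718
B_I = 1 / 0.3718 = 2.6896
Ranking by B (broadest → narrowest): morphospecies II (4.05) > morphospecies III (3.74) > morphospecies IV (3.16) > morphospecies I (2.69)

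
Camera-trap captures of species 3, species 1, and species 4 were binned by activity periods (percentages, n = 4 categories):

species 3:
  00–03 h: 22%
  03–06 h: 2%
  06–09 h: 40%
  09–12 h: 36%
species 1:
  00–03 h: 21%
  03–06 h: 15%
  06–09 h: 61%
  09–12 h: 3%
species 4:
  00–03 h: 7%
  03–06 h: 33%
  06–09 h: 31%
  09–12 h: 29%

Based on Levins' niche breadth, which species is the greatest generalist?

species 4

Convert percentages to proportions (divide by 100).
Σp_3ᵢ² = 0.22² + 0.02² + 0.40² + 0.36² = 0.0484 + 0.0004 + 0.1600 + 0.1296 = 0.3384
B_3 = 1 / 0.3384 = 2.9551
Σp_1ᵢ² = 0.21² + 0.15² + 0.61² + 0.03² = 0.0441 + 0.0225 + 0.3721 + 0.0009 = 0.4396
B_1 = 1 / 0.4396 = 2.2748
Σp_4ᵢ² = 0.07² + 0.33² + 0.31² + 0.29² = 0.0049 + 0.1089 + 0.0961 + 0.0841 = 0.2940
B_4 = 1 / 0.2940 = 3.4014
Highest B → broadest niche (most generalist): species 4 (B = 3.40).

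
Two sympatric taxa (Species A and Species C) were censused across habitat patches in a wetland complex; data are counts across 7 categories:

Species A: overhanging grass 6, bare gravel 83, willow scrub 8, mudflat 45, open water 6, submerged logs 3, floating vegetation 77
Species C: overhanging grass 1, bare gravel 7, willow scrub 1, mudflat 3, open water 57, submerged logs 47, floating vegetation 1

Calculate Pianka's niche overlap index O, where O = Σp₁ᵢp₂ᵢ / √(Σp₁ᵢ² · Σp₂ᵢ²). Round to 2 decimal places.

0.14

Proportions for Species A (n=228): 6/228=0.0263, 83/228=0.3640, 8/228=0.0351, 45/228=0.1974, 6/228=0.0263, 3/228=0.0132, 77/228=0.3377
Proportions for Species C (n=117): 1/117=0.0085, 7/117=0.0598, 1/117=0.0085, 3/117=0.0256, 57/117=0.4872, 47/117=0.4017, 1/117=0.0085
Σ p₁ᵢp₂ᵢ = 0.000224 + 0.021767 + 0.000298 + 0.005053 + 0.012813 + 0.005302 + 0.002870 = 0.048327
Σp_1ᵢ² = 0.0263² + 0.3640² + 0.0351² + 0.1974² + 0.0263² + 0.0132² + 0.3377² = 0.000692 + 0.132496 + 0.001232 + 0.038967 + 0.000692 + 0.000174 + 0.114041 = 0.288294
Σp_2ᵢ² = 0.0085² + 0.0598² + 0.0085² + 0.0256² + 0.4872² + 0.4017² + 0.0085² = 0.000072 + 0.003576 + 0.000072 + 0.000655 + 0.237364 + 0.161363 + 0.000072 = 0.403174
O = 0.048327 / √(0.288294 × 0.403174) = 0.048327 / 0.3409291 = 0.1418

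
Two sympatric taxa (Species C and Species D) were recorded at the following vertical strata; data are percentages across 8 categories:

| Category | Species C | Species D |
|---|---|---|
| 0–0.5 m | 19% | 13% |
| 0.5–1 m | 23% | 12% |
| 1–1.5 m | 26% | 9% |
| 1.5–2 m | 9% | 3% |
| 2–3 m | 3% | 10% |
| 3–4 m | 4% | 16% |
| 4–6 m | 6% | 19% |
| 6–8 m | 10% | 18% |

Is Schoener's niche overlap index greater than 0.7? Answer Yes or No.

Convert percentages to proportions (divide by 100).
Σ|p₁ᵢ − p₂ᵢ| = 0.06 + 0.11 + 0.17 + 0.06 + 0.07 + 0.12 + 0.13 + 0.08 = 0.80
D = 1 − ½ × 0.80 = 1 − 0.400 = 0.6000
D = 0.6000 < 0.7 → No.

No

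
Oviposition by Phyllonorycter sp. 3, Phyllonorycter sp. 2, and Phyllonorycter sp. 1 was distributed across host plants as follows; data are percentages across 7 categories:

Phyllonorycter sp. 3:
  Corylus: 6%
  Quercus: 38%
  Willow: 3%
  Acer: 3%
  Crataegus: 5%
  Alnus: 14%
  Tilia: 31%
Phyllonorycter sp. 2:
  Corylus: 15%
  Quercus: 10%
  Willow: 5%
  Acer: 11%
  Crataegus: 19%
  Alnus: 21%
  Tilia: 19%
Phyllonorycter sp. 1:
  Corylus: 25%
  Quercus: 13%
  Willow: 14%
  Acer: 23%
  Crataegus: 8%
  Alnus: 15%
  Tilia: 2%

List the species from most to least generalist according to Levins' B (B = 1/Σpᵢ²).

Convert percentages to proportions (divide by 100).
Σp_3ᵢ² = 0.06² + 0.38² + 0.03² + 0.03² + 0.05² + 0.14² + 0.31² = 0.0036 + 0.1444 + 0.0009 + 0.0009 + 0.0025 + 0.0196 + 0.0961 = 0.2680
B_3 = 1 / 0.2680 = 3.7313
Σp_2ᵢ² = 0.15² + 0.10² + 0.05² + 0.11² + 0.19² + 0.21² + 0.19² = 0.0225 + 0.0100 + 0.0025 + 0.0121 + 0.0361 + 0.0441 + 0.0361 = 0.1634
B_2 = 1 / 0.1634 = 6.1200
Σp_1ᵢ² = 0.25² + 0.13² + 0.14² + 0.23² + 0.08² + 0.15² + 0.02² = 0.0625 + 0.0169 + 0.0196 + 0.0529 + 0.0064 + 0.0225 + 0.0004 = 0.1812
B_1 = 1 / 0.1812 = 5.5188
Ranking by B (broadest → narrowest): Phyllonorycter sp. 2 (6.12) > Phyllonorycter sp. 1 (5.52) > Phyllonorycter sp. 3 (3.73)

Phyllonorycter sp. 2 > Phyllonorycter sp. 1 > Phyllonorycter sp. 3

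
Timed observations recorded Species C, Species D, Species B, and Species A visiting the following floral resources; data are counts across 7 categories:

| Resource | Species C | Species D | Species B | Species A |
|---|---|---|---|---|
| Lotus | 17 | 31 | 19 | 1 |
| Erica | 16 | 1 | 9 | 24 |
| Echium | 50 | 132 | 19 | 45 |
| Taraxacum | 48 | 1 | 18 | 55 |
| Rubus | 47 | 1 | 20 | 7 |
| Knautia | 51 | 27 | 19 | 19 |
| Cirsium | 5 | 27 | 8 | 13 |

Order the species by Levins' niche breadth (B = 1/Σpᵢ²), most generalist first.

Proportions for Species C (n=234): 17/234=0.0726, 16/234=0.0684, 50/234=0.2137, 48/234=0.2051, 47/234=0.2009, 51/234=0.2179, 5/234=0.0214
Proportions for Species D (n=220): 31/220=0.1409, 1/220=0.0045, 132/220=0.6000, 1/220=0.0045, 1/220=0.0045, 27/220=0.1227, 27/220=0.1227
Proportions for Species B (n=112): 19/112=0.1696, 9/112=0.0804, 19/112=0.1696, 18/112=0.1607, 20/112=0.1786, 19/112=0.1696, 8/112=0.0714
Proportions for Species A (n=164): 1/164=0.0061, 24/164=0.1463, 45/164=0.2744, 55/164=0.3354, 7/164=0.0427, 19/164=0.1159, 13/164=0.0793
Σp_Cᵢ² = 0.0726² + 0.0684² + 0.2137² + 0.2051² + 0.2009² + 0.2179² + 0.0214² = 0.005271 + 0.004679 + 0.045668 + 0.042066 + 0.040361 + 0.047480 + 0.000458 = 0.185983
B_C = 1 / 0.185983 = 5.3768
Σp_Dᵢ² = 0.1409² + 0.0045² + 0.6000² + 0.0045² + 0.0045² + 0.1227² + 0.1227² = 0.019853 + 0.000020 + 0.360000 + 0.000020 + 0.000020 + 0.015055 + 0.015055 = 0.410023
B_D = 1 / 0.410023 = 2.4389
Σp_Bᵢ² = 0.1696² + 0.0804² + 0.1696² + 0.1607² + 0.1786² + 0.1696² + 0.0714² = 0.028764 + 0.006464 + 0.028764 + 0.025824 + 0.031898 + 0.028764 + 0.005098 = 0.155576
B_B = 1 / 0.155576 = 6.4277
Σp_Aᵢ² = 0.0061² + 0.1463² + 0.2744² + 0.3354² + 0.0427² + 0.1159² + 0.0793² = 0.000037 + 0.021404 + 0.075295 + 0.112493 + 0.001823 + 0.013433 + 0.006288 = 0.230773
B_A = 1 / 0.230773 = 4.3333
Ranking by B (broadest → narrowest): Species B (6.43) > Species C (5.38) > Species A (4.33) > Species D (2.44)

Species B > Species C > Species A > Species D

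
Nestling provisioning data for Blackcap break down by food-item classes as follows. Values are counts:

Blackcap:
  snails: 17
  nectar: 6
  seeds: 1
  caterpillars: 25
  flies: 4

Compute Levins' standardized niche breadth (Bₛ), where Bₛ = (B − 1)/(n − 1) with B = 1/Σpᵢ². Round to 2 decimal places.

0.48

Proportions for Blackcap (n=53): 17/53=0.3208, 6/53=0.1132, 1/53=0.0189, 25/53=0.4717, 4/53=0.0755
Σpᵢ² = 0.3208² + 0.1132² + 0.0189² + 0.4717² + 0.0755² = 0.102913 + 0.012814 + 0.000357 + 0.222501 + 0.005700 = 0.344285
B = 1 / 0.344285 = 2.9046
Bₛ = (B − 1)/(n − 1) = (2.9046 − 1)/(5 − 1) = 1.9046/4 = 0.4762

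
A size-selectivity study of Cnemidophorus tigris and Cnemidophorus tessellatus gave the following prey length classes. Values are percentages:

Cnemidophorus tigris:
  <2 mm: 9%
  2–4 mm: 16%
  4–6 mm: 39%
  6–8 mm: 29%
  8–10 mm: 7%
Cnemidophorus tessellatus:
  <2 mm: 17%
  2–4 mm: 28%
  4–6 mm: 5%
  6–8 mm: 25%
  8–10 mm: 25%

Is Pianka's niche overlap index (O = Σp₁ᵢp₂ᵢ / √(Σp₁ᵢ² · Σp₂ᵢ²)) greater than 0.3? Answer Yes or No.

Convert percentages to proportions (divide by 100).
Σ p₁ᵢp₂ᵢ = 0.0153 + 0.0448 + 0.0195 + 0.0725 + 0.0175 = 0.1696
Σp_1ᵢ² = 0.09² + 0.16² + 0.39² + 0.29² + 0.07² = 0.0081 + 0.0256 + 0.1521 + 0.0841 + 0.0049 = 0.2748
Σp_2ᵢ² = 0.17² + 0.28² + 0.05² + 0.25² + 0.25² = 0.0289 + 0.0784 + 0.0025 + 0.0625 + 0.0625 = 0.2348
O = 0.1696 / √(0.2748 × 0.2348) = 0.1696 / 0.25401 = 0.6677
O = 0.6677 > 0.3 → Yes.

Yes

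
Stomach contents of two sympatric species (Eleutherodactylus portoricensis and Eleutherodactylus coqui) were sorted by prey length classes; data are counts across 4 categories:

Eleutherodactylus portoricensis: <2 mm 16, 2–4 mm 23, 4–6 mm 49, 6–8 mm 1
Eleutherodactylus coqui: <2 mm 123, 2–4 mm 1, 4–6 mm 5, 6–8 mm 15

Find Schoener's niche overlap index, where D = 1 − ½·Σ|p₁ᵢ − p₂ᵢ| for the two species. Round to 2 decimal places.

Proportions for Eleutherodactylus portoricensis (n=89): 16/89=0.1798, 23/89=0.2584, 49/89=0.5506, 1/89=0.0112
Proportions for Eleutherodactylus coqui (n=144): 123/144=0.8542, 1/144=0.0069, 5/144=0.0347, 15/144=0.1042
Σ|p₁ᵢ − p₂ᵢ| = 0.6744 + 0.2515 + 0.5159 + 0.0930 = 1.5348
D = 1 − ½ × 1.5348 = 1 − 0.76740 = 0.23260

0.23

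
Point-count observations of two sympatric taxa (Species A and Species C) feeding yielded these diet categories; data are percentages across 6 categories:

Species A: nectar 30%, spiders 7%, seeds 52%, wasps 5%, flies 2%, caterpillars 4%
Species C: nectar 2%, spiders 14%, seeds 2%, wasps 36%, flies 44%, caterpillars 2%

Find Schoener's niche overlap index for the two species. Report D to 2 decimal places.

Convert percentages to proportions (divide by 100).
Σ|p₁ᵢ − p₂ᵢ| = 0.28 + 0.07 + 0.50 + 0.31 + 0.42 + 0.02 = 1.60
D = 1 − ½ × 1.60 = 1 − 0.800 = 0.2000

0.20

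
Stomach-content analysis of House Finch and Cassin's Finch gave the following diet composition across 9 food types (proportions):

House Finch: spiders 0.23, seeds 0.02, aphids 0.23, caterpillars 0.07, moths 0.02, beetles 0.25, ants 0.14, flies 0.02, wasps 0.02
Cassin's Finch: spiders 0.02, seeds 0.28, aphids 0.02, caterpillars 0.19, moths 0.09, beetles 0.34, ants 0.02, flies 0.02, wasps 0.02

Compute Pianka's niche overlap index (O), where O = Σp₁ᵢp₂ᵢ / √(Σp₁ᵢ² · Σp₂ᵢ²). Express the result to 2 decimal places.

0.55

Σ p₁ᵢp₂ᵢ = 0.0046 + 0.0056 + 0.0046 + 0.0133 + 0.0018 + 0.0850 + 0.0028 + 0.0004 + 0.0004 = 0.1185
Σp_1ᵢ² = 0.23² + 0.02² + 0.23² + 0.07² + 0.02² + 0.25² + 0.14² + 0.02² + 0.02² = 0.0529 + 0.0004 + 0.0529 + 0.0049 + 0.0004 + 0.0625 + 0.0196 + 0.0004 + 0.0004 = 0.1944
Σp_2ᵢ² = 0.02² + 0.28² + 0.02² + 0.19² + 0.09² + 0.34² + 0.02² + 0.02² + 0.02² = 0.0004 + 0.0784 + 0.0004 + 0.0361 + 0.0081 + 0.1156 + 0.0004 + 0.0004 + 0.0004 = 0.2402
O = 0.1185 / √(0.1944 × 0.2402) = 0.1185 / 0.21609 = 0.5484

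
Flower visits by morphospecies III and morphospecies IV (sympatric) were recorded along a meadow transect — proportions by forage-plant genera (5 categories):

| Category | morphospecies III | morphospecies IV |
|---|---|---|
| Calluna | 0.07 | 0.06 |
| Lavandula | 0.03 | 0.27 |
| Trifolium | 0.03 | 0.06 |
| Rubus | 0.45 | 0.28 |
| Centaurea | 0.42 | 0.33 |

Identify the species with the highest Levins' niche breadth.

Σp_IIIᵢ² = 0.07² + 0.03² + 0.03² + 0.45² + 0.42² = 0.0049 + 0.0009 + 0.0009 + 0.2025 + 0.1764 = 0.3856
B_III = 1 / 0.3856 = 2.5934
Σp_IVᵢ² = 0.06² + 0.27² + 0.06² + 0.28² + 0.33² = 0.0036 + 0.0729 + 0.0036 + 0.0784 + 0.1089 = 0.2674
B_IV = 1 / 0.2674 = 3.7397
Highest B → broadest niche (most generalist): morphospecies IV (B = 3.74).

morphospecies IV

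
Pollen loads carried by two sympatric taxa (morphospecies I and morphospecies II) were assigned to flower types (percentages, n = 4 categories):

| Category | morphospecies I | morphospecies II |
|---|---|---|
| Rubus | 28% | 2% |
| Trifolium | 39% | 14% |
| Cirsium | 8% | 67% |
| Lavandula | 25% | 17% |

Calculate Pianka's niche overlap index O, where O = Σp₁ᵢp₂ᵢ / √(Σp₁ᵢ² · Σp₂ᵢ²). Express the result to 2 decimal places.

0.40

Convert percentages to proportions (divide by 100).
Σ p₁ᵢp₂ᵢ = 0.0056 + 0.0546 + 0.0536 + 0.0425 = 0.1563
Σp_1ᵢ² = 0.28² + 0.39² + 0.08² + 0.25² = 0.0784 + 0.1521 + 0.0064 + 0.0625 = 0.2994
Σp_2ᵢ² = 0.02² + 0.14² + 0.67² + 0.17² = 0.0004 + 0.0196 + 0.4489 + 0.0289 = 0.4978
O = 0.1563 / √(0.2994 × 0.4978) = 0.1563 / 0.38606 = 0.4049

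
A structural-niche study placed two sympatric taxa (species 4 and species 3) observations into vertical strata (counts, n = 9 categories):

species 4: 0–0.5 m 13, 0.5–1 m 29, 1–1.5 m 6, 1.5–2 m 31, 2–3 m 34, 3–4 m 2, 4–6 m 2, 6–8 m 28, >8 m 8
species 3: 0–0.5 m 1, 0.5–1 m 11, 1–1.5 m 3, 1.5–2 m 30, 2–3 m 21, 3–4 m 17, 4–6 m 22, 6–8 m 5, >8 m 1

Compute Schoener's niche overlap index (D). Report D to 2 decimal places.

0.61

Proportions for species 4 (n=153): 13/153=0.0850, 29/153=0.1895, 6/153=0.0392, 31/153=0.2026, 34/153=0.2222, 2/153=0.0131, 2/153=0.0131, 28/153=0.1830, 8/153=0.0523
Proportions for species 3 (n=111): 1/111=0.0090, 11/111=0.0991, 3/111=0.0270, 30/111=0.2703, 21/111=0.1892, 17/111=0.1532, 22/111=0.1982, 5/111=0.0450, 1/111=0.0090
Σ|p₁ᵢ − p₂ᵢ| = 0.0760 + 0.0904 + 0.0122 + 0.0677 + 0.0330 + 0.1401 + 0.1851 + 0.1380 + 0.0433 = 0.7858
D = 1 − ½ × 0.7858 = 1 − 0.39290 = 0.60710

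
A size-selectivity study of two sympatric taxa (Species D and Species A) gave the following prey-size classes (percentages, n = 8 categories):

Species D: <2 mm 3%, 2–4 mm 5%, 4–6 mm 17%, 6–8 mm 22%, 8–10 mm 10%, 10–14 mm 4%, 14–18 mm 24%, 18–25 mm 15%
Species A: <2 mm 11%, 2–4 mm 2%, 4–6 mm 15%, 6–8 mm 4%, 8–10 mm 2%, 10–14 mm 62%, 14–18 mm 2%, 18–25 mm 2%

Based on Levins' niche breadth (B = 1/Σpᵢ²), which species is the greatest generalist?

Convert percentages to proportions (divide by 100).
Σp_Dᵢ² = 0.03² + 0.05² + 0.17² + 0.22² + 0.10² + 0.04² + 0.24² + 0.15² = 0.0009 + 0.0025 + 0.0289 + 0.0484 + 0.0100 + 0.0016 + 0.0576 + 0.0225 = 0.1724
B_D = 1 / 0.1724 = 5.8005
Σp_Aᵢ² = 0.11² + 0.02² + 0.15² + 0.04² + 0.02² + 0.62² + 0.02² + 0.02² = 0.0121 + 0.0004 + 0.0225 + 0.0016 + 0.0004 + 0.3844 + 0.0004 + 0.0004 = 0.4222
B_A = 1 / 0.4222 = 2.3685
Highest B → broadest niche (most generalist): Species D (B = 5.80).

Species D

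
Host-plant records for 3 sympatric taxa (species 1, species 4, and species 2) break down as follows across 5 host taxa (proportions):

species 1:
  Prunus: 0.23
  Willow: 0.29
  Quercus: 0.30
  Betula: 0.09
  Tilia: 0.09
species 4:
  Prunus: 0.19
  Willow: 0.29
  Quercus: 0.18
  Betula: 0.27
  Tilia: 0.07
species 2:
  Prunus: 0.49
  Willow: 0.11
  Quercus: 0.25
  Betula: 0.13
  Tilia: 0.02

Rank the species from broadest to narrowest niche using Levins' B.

species 4 > species 1 > species 2

Σp_1ᵢ² = 0.23² + 0.29² + 0.30² + 0.09² + 0.09² = 0.0529 + 0.0841 + 0.0900 + 0.0081 + 0.0081 = 0.2432
B_1 = 1 / 0.2432 = 4.1118
Σp_4ᵢ² = 0.19² + 0.29² + 0.18² + 0.27² + 0.07² = 0.0361 + 0.0841 + 0.0324 + 0.0729 + 0.0049 = 0.2304
B_4 = 1 / 0.2304 = 4.3403
Σp_2ᵢ² = 0.49² + 0.11² + 0.25² + 0.13² + 0.02² = 0.2401 + 0.0121 + 0.0625 + 0.0169 + 0.0004 = 0.3320
B_2 = 1 / 0.3320 = 3.0120
Ranking by B (broadest → narrowest): species 4 (4.34) > species 1 (4.11) > species 2 (3.01)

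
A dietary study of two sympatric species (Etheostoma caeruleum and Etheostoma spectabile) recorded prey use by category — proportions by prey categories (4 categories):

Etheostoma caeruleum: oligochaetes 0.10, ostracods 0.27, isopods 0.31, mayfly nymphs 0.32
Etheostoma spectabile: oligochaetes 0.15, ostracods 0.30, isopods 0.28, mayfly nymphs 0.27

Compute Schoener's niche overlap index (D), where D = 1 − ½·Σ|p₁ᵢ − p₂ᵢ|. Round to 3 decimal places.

0.920

Σ|p₁ᵢ − p₂ᵢ| = 0.05 + 0.03 + 0.03 + 0.05 = 0.16
D = 1 − ½ × 0.16 = 1 − 0.080 = 0.92000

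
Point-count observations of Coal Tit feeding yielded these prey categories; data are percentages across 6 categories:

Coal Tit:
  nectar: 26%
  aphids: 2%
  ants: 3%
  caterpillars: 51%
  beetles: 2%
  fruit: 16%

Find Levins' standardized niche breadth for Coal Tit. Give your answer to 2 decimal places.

Convert percentages to proportions (divide by 100).
Σpᵢ² = 0.26² + 0.02² + 0.03² + 0.51² + 0.02² + 0.16² = 0.0676 + 0.0004 + 0.0009 + 0.2601 + 0.0004 + 0.0256 = 0.3550
B = 1 / 0.3550 = 2.8169
Bₛ = (B − 1)/(n − 1) = (2.8169 − 1)/(6 − 1) = 1.8169/5 = 0.3634

0.36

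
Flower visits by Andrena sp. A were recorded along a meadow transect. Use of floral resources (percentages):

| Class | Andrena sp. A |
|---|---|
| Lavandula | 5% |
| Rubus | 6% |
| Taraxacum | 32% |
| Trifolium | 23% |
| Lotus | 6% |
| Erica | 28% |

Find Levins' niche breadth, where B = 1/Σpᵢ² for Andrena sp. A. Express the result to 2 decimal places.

4.11

Convert percentages to proportions (divide by 100).
Σpᵢ² = 0.05² + 0.06² + 0.32² + 0.23² + 0.06² + 0.28² = 0.0025 + 0.0036 + 0.1024 + 0.0529 + 0.0036 + 0.0784 = 0.2434
B = 1 / 0.2434 = 4.1085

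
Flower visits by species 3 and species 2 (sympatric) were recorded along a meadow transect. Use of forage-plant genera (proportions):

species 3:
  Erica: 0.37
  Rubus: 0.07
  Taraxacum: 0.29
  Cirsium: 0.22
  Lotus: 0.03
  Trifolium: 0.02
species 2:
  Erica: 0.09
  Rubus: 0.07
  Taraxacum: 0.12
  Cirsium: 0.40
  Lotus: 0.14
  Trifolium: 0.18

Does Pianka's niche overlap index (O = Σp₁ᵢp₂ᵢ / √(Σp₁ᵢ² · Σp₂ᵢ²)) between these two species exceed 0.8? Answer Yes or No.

Σ p₁ᵢp₂ᵢ = 0.0333 + 0.0049 + 0.0348 + 0.0880 + 0.0042 + 0.0036 = 0.1688
Σp_1ᵢ² = 0.37² + 0.07² + 0.29² + 0.22² + 0.03² + 0.02² = 0.1369 + 0.0049 + 0.0841 + 0.0484 + 0.0009 + 0.0004 = 0.2756
Σp_2ᵢ² = 0.09² + 0.07² + 0.12² + 0.40² + 0.14² + 0.18² = 0.0081 + 0.0049 + 0.0144 + 0.1600 + 0.0196 + 0.0324 = 0.2394
O = 0.1688 / √(0.2756 × 0.2394) = 0.1688 / 0.25686 = 0.6572
O = 0.6572 < 0.8 → No.

No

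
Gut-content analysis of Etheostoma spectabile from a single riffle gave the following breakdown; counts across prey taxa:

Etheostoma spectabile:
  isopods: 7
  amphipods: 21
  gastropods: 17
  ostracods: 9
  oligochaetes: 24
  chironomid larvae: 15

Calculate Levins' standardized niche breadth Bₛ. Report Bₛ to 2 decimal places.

Proportions for Etheostoma spectabile (n=93): 7/93=0.0753, 21/93=0.2258, 17/93=0.1828, 9/93=0.0968, 24/93=0.2581, 15/93=0.1613
Σpᵢ² = 0.0753² + 0.2258² + 0.1828² + 0.0968² + 0.2581² + 0.1613² = 0.005670 + 0.050986 + 0.033416 + 0.009370 + 0.066616 + 0.026018 = 0.192076
B = 1 / 0.192076 = 5.2063
Bₛ = (B − 1)/(n − 1) = (5.2063 − 1)/(6 − 1) = 4.2063/5 = 0.8413

0.84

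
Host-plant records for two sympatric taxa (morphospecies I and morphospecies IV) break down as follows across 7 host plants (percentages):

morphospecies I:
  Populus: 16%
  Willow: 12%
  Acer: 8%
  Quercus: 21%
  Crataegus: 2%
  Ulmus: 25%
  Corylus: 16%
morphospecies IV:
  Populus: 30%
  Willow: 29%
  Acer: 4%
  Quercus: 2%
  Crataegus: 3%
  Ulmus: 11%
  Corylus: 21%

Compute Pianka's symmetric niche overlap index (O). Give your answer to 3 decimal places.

Convert percentages to proportions (divide by 100).
Σ p₁ᵢp₂ᵢ = 0.0480 + 0.0348 + 0.0032 + 0.0042 + 0.0006 + 0.0275 + 0.0336 = 0.1519
Σp_1ᵢ² = 0.16² + 0.12² + 0.08² + 0.21² + 0.02² + 0.25² + 0.16² = 0.0256 + 0.0144 + 0.0064 + 0.0441 + 0.0004 + 0.0625 + 0.0256 = 0.1790
Σp_2ᵢ² = 0.30² + 0.29² + 0.04² + 0.02² + 0.03² + 0.11² + 0.21² = 0.0900 + 0.0841 + 0.0016 + 0.0004 + 0.0009 + 0.0121 + 0.0441 = 0.2332
O = 0.1519 / √(0.1790 × 0.2332) = 0.1519 / 0.204311 = 0.74347

0.743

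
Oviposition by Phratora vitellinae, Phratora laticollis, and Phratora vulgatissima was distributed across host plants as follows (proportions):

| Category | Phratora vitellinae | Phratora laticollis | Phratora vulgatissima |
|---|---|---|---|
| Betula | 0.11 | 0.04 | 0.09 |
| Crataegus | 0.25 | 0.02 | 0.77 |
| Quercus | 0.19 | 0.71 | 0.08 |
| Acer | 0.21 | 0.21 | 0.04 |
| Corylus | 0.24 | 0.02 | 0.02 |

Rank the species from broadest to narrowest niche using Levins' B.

Σp_viteᵢ² = 0.11² + 0.25² + 0.19² + 0.21² + 0.24² = 0.0121 + 0.0625 + 0.0361 + 0.0441 + 0.0576 = 0.2124
B_vite = 1 / 0.2124 = 4.7081
Σp_latiᵢ² = 0.04² + 0.02² + 0.71² + 0.21² + 0.02² = 0.0016 + 0.0004 + 0.5041 + 0.0441 + 0.0004 = 0.5506
B_lati = 1 / 0.5506 = 1.8162
Σp_vulgᵢ² = 0.09² + 0.77² + 0.08² + 0.04² + 0.02² = 0.0081 + 0.5929 + 0.0064 + 0.0016 + 0.0004 = 0.6094
B_vulg = 1 / 0.6094 = 1.6410
Ranking by B (broadest → narrowest): Phratora vitellinae (4.71) > Phratora laticollis (1.82) > Phratora vulgatissima (1.64)

Phratora vitellinae > Phratora laticollis > Phratora vulgatissima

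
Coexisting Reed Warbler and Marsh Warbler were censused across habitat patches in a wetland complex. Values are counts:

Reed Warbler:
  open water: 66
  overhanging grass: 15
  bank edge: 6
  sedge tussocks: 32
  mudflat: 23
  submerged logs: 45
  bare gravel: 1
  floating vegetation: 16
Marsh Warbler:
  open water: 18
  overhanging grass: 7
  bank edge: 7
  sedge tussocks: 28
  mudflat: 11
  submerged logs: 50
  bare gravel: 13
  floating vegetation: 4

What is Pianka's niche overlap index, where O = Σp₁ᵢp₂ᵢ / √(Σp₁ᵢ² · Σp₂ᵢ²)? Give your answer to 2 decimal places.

Proportions for Reed Warbler (n=204): 66/204=0.3235, 15/204=0.0735, 6/204=0.0294, 32/204=0.1569, 23/204=0.1127, 45/204=0.2206, 1/204=0.0049, 16/204=0.0784
Proportions for Marsh Warbler (n=138): 18/138=0.1304, 7/138=0.0507, 7/138=0.0507, 28/138=0.2029, 11/138=0.0797, 50/138=0.3623, 13/138=0.0942, 4/138=0.0290
Σ p₁ᵢp₂ᵢ = 0.042184 + 0.003726 + 0.001491 + 0.031835 + 0.008982 + 0.079923 + 0.000462 + 0.002274 = 0.170877
Σp_1ᵢ² = 0.3235² + 0.0735² + 0.0294² + 0.1569² + 0.1127² + 0.2206² + 0.0049² + 0.0784² = 0.104652 + 0.005402 + 0.000864 + 0.024618 + 0.012701 + 0.048664 + 0.000024 + 0.006147 = 0.203072
Σp_2ᵢ² = 0.1304² + 0.0507² + 0.0507² + 0.2029² + 0.0797² + 0.3623² + 0.0942² + 0.0290² = 0.017004 + 0.002570 + 0.002570 + 0.041168 + 0.006352 + 0.131261 + 0.008874 + 0.000841 = 0.210640
O = 0.170877 / √(0.203072 × 0.210640) = 0.170877 / 0.2068214 = 0.8262

0.83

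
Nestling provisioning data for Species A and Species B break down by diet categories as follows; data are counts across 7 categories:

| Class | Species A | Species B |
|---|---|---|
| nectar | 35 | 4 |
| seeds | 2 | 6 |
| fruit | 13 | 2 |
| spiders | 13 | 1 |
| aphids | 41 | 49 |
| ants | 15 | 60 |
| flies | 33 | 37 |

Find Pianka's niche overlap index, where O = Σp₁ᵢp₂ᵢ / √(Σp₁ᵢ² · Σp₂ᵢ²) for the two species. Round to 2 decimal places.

0.74

Proportions for Species A (n=152): 35/152=0.2303, 2/152=0.0132, 13/152=0.0855, 13/152=0.0855, 41/152=0.2697, 15/152=0.0987, 33/152=0.2171
Proportions for Species B (n=159): 4/159=0.0252, 6/159=0.0377, 2/159=0.0126, 1/159=0.0063, 49/159=0.3082, 60/159=0.3774, 37/159=0.2327
Σ p₁ᵢp₂ᵢ = 0.005804 + 0.000498 + 0.001077 + 0.000539 + 0.083122 + 0.037249 + 0.050519 = 0.178808
Σp_1ᵢ² = 0.2303² + 0.0132² + 0.0855² + 0.0855² + 0.2697² + 0.0987² + 0.2171² = 0.053038 + 0.000174 + 0.007310 + 0.007310 + 0.072738 + 0.009742 + 0.047132 = 0.197444
Σp_2ᵢ² = 0.0252² + 0.0377² + 0.0126² + 0.0063² + 0.3082² + 0.3774² + 0.2327² = 0.000635 + 0.001421 + 0.000159 + 0.000040 + 0.094987 + 0.142431 + 0.054149 = 0.293822
O = 0.178808 / √(0.197444 × 0.293822) = 0.178808 / 0.2408597 = 0.7424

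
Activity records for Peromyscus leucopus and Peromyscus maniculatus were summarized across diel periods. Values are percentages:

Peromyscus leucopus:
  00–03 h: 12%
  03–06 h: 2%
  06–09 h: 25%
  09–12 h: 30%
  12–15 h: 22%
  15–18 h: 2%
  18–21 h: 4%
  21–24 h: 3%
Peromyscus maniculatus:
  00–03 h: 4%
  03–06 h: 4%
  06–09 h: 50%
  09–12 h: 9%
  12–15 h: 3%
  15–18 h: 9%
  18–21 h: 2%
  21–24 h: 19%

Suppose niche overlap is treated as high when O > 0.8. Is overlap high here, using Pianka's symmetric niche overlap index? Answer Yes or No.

No

Convert percentages to proportions (divide by 100).
Σ p₁ᵢp₂ᵢ = 0.0048 + 0.0008 + 0.1250 + 0.0270 + 0.0066 + 0.0018 + 0.0008 + 0.0057 = 0.1725
Σp_1ᵢ² = 0.12² + 0.02² + 0.25² + 0.30² + 0.22² + 0.02² + 0.04² + 0.03² = 0.0144 + 0.0004 + 0.0625 + 0.0900 + 0.0484 + 0.0004 + 0.0016 + 0.0009 = 0.2186
Σp_2ᵢ² = 0.04² + 0.04² + 0.50² + 0.09² + 0.03² + 0.09² + 0.02² + 0.19² = 0.0016 + 0.0016 + 0.2500 + 0.0081 + 0.0009 + 0.0081 + 0.0004 + 0.0361 = 0.3068
O = 0.1725 / √(0.2186 × 0.3068) = 0.1725 / 0.25897 = 0.6661
O = 0.6661 < 0.8 → No.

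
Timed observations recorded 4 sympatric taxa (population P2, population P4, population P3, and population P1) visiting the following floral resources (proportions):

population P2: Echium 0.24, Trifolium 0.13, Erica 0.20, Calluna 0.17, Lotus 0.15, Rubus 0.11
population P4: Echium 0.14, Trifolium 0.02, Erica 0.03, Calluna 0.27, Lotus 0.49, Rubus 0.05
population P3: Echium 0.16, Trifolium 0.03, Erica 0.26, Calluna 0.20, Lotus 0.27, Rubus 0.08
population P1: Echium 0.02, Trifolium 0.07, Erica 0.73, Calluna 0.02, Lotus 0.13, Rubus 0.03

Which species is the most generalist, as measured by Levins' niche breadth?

population P2

Σp_P2ᵢ² = 0.24² + 0.13² + 0.20² + 0.17² + 0.15² + 0.11² = 0.0576 + 0.0169 + 0.0400 + 0.0289 + 0.0225 + 0.0121 = 0.1780
B_P2 = 1 / 0.1780 = 5.6180
Σp_P4ᵢ² = 0.14² + 0.02² + 0.03² + 0.27² + 0.49² + 0.05² = 0.0196 + 0.0004 + 0.0009 + 0.0729 + 0.2401 + 0.0025 = 0.3364
B_P4 = 1 / 0.3364 = 2.9727
Σp_P3ᵢ² = 0.16² + 0.03² + 0.26² + 0.20² + 0.27² + 0.08² = 0.0256 + 0.0009 + 0.0676 + 0.0400 + 0.0729 + 0.0064 = 0.2134
B_P3 = 1 / 0.2134 = 4.6860
Σp_P1ᵢ² = 0.02² + 0.07² + 0.73² + 0.02² + 0.13² + 0.03² = 0.0004 + 0.0049 + 0.5329 + 0.0004 + 0.0169 + 0.0009 = 0.5564
B_P1 = 1 / 0.5564 = 1.7973
Highest B → broadest niche (most generalist): population P2 (B = 5.62).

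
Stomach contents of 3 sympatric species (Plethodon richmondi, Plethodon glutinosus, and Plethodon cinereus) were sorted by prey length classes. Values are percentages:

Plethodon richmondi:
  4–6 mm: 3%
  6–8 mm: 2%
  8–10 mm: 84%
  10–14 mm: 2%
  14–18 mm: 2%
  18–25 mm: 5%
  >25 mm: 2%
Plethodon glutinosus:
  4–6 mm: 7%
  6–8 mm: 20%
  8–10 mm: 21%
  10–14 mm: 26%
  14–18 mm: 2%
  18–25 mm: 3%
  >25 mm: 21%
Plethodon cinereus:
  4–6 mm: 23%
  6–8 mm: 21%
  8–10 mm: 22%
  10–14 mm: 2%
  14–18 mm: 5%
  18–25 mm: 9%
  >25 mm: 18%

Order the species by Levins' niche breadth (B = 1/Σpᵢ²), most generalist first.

Plethodon cinereus > Plethodon glutinosus > Plethodon richmondi

Convert percentages to proportions (divide by 100).
Σp_richᵢ² = 0.03² + 0.02² + 0.84² + 0.02² + 0.02² + 0.05² + 0.02² = 0.0009 + 0.0004 + 0.7056 + 0.0004 + 0.0004 + 0.0025 + 0.0004 = 0.7106
B_rich = 1 / 0.7106 = 1.4073
Σp_glutᵢ² = 0.07² + 0.20² + 0.21² + 0.26² + 0.02² + 0.03² + 0.21² = 0.0049 + 0.0400 + 0.0441 + 0.0676 + 0.0004 + 0.0009 + 0.0441 = 0.2020
B_glut = 1 / 0.2020 = 4.9505
Σp_cineᵢ² = 0.23² + 0.21² + 0.22² + 0.02² + 0.05² + 0.09² + 0.18² = 0.0529 + 0.0441 + 0.0484 + 0.0004 + 0.0025 + 0.0081 + 0.0324 = 0.1888
B_cine = 1 / 0.1888 = 5.2966
Ranking by B (broadest → narrowest): Plethodon cinereus (5.30) > Plethodon glutinosus (4.95) > Plethodon richmondi (1.41)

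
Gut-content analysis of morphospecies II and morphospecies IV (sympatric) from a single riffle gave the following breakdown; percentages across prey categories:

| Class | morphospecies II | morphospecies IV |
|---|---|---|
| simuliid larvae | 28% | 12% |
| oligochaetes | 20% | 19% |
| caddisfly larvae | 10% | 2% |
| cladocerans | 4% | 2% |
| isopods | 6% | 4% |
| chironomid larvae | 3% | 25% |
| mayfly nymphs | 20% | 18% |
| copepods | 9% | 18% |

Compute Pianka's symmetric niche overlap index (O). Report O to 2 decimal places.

Convert percentages to proportions (divide by 100).
Σ p₁ᵢp₂ᵢ = 0.0336 + 0.0380 + 0.0020 + 0.0008 + 0.0024 + 0.0075 + 0.0360 + 0.0162 = 0.1365
Σp_1ᵢ² = 0.28² + 0.20² + 0.10² + 0.04² + 0.06² + 0.03² + 0.20² + 0.09² = 0.0784 + 0.0400 + 0.0100 + 0.0016 + 0.0036 + 0.0009 + 0.0400 + 0.0081 = 0.1826
Σp_2ᵢ² = 0.12² + 0.19² + 0.02² + 0.02² + 0.04² + 0.25² + 0.18² + 0.18² = 0.0144 + 0.0361 + 0.0004 + 0.0004 + 0.0016 + 0.0625 + 0.0324 + 0.0324 = 0.1802
O = 0.1365 / √(0.1826 × 0.1802) = 0.1365 / 0.18140 = 0.7525

0.75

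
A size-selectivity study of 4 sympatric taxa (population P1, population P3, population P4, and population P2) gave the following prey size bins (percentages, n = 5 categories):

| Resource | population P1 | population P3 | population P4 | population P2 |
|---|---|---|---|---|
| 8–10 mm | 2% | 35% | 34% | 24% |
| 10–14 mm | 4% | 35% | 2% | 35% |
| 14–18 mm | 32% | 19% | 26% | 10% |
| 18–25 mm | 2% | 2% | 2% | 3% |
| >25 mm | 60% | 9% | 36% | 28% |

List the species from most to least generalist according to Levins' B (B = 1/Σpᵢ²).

population P2 > population P3 > population P4 > population P1

Convert percentages to proportions (divide by 100).
Σp_P1ᵢ² = 0.02² + 0.04² + 0.32² + 0.02² + 0.60² = 0.0004 + 0.0016 + 0.1024 + 0.0004 + 0.3600 = 0.4648
B_P1 = 1 / 0.4648 = 2.1515
Σp_P3ᵢ² = 0.35² + 0.35² + 0.19² + 0.02² + 0.09² = 0.1225 + 0.1225 + 0.0361 + 0.0004 + 0.0081 = 0.2896
B_P3 = 1 / 0.2896 = 3.4530
Σp_P4ᵢ² = 0.34² + 0.02² + 0.26² + 0.02² + 0.36² = 0.1156 + 0.0004 + 0.0676 + 0.0004 + 0.1296 = 0.3136
B_P4 = 1 / 0.3136 = 3.1888
Σp_P2ᵢ² = 0.24² + 0.35² + 0.10² + 0.03² + 0.28² = 0.0576 + 0.1225 + 0.0100 + 0.0009 + 0.0784 = 0.2694
B_P2 = 1 / 0.2694 = 3.7120
Ranking by B (broadest → narrowest): population P2 (3.71) > population P3 (3.45) > population P4 (3.19) > population P1 (2.15)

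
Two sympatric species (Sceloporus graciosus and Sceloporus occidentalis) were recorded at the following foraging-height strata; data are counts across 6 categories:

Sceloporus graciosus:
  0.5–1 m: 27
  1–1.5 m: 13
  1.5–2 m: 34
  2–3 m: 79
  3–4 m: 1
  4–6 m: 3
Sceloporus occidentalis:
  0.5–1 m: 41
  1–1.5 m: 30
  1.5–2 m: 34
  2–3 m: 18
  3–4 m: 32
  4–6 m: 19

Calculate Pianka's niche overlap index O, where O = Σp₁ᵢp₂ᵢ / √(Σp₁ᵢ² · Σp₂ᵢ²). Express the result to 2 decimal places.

0.62

Proportions for Sceloporus graciosus (n=157): 27/157=0.1720, 13/157=0.0828, 34/157=0.2166, 79/157=0.5032, 1/157=0.0064, 3/157=0.0191
Proportions for Sceloporus occidentalis (n=174): 41/174=0.2356, 30/174=0.1724, 34/174=0.1954, 18/174=0.1034, 32/174=0.1839, 19/174=0.1092
Σ p₁ᵢp₂ᵢ = 0.040523 + 0.014275 + 0.042324 + 0.052031 + 0.001177 + 0.002086 = 0.152416
Σp_1ᵢ² = 0.1720² + 0.0828² + 0.2166² + 0.5032² + 0.0064² + 0.0191² = 0.029584 + 0.006856 + 0.046916 + 0.253210 + 0.000041 + 0.000365 = 0.336972
Σp_2ᵢ² = 0.2356² + 0.1724² + 0.1954² + 0.1034² + 0.1839² + 0.1092² = 0.055507 + 0.029722 + 0.038181 + 0.010692 + 0.033819 + 0.011925 = 0.179846
O = 0.152416 / √(0.336972 × 0.179846) = 0.152416 / 0.2461769 = 0.6191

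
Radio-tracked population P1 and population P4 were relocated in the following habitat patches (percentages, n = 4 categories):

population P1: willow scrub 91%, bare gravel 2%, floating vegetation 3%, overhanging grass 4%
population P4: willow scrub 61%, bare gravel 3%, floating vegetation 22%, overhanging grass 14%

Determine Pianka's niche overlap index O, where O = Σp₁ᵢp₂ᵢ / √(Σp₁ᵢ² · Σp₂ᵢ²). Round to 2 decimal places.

Convert percentages to proportions (divide by 100).
Σ p₁ᵢp₂ᵢ = 0.5551 + 0.0006 + 0.0066 + 0.0056 = 0.5679
Σp_1ᵢ² = 0.91² + 0.02² + 0.03² + 0.04² = 0.8281 + 0.0004 + 0.0009 + 0.0016 = 0.8310
Σp_2ᵢ² = 0.61² + 0.03² + 0.22² + 0.14² = 0.3721 + 0.0009 + 0.0484 + 0.0196 = 0.4410
O = 0.5679 / √(0.8310 × 0.4410) = 0.5679 / 0.60537 = 0.9381

0.94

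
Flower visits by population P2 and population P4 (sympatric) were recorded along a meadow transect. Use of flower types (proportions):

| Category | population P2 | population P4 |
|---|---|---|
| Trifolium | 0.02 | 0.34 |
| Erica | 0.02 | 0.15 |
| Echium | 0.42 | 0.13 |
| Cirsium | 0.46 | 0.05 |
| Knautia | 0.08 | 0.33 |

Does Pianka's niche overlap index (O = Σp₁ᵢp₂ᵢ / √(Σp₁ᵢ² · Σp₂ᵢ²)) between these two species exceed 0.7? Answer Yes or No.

Σ p₁ᵢp₂ᵢ = 0.0068 + 0.0030 + 0.0546 + 0.0230 + 0.0264 = 0.1138
Σp_1ᵢ² = 0.02² + 0.02² + 0.42² + 0.46² + 0.08² = 0.0004 + 0.0004 + 0.1764 + 0.2116 + 0.0064 = 0.3952
Σp_2ᵢ² = 0.34² + 0.15² + 0.13² + 0.05² + 0.33² = 0.1156 + 0.0225 + 0.0169 + 0.0025 + 0.1089 = 0.2664
O = 0.1138 / √(0.3952 × 0.2664) = 0.1138 / 0.32447 = 0.3507
O = 0.3507 < 0.7 → No.

No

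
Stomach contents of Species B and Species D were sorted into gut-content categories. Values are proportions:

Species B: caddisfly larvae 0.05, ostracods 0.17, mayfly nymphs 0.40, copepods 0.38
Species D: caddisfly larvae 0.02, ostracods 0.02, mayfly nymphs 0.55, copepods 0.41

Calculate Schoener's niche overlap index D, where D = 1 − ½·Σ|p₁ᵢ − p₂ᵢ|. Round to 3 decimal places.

Σ|p₁ᵢ − p₂ᵢ| = 0.03 + 0.15 + 0.15 + 0.03 = 0.36
D = 1 − ½ × 0.36 = 1 − 0.180 = 0.82000

0.820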